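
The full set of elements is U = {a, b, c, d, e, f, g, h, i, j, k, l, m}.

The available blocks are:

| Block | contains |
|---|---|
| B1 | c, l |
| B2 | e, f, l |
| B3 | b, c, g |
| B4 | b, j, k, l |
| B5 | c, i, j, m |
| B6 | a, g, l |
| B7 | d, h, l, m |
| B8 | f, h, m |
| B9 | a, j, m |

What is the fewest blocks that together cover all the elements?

B2 and B4 and B5 and B6 and B7 together: B2 ∪ B4 ∪ B5 ∪ B6 ∪ B7 = {a, b, c, d, e, f, g, h, i, j, k, l, m} — every element is covered.
No 4 of the 9 blocks cover everything (all 126 combinations miss at least one element), so 5 is optimal.

5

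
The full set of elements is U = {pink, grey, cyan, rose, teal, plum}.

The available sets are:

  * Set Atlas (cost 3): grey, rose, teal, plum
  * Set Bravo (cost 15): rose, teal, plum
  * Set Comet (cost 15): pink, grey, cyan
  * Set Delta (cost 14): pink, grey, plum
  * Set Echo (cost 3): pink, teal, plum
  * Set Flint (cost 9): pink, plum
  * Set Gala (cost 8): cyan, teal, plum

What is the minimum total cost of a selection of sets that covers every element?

Atlas, Echo, Gala together cover every element (Atlas ∪ Echo ∪ Gala = {pink, grey, cyan, rose, teal, plum}); total cost 3 + 3 + 8 = 14.
No covering selection has total cost below 14.

14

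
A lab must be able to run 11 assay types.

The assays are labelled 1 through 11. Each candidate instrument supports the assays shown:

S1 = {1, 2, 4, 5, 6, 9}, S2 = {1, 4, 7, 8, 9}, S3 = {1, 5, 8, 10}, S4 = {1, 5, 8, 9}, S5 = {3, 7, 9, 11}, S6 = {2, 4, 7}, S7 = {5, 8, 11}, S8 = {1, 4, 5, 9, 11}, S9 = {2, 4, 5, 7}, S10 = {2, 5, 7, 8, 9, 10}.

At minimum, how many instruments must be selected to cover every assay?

S1 and S3 and S5 together: S1 ∪ S3 ∪ S5 = {1, 2, 3, 4, 5, 6, 7, 8, 9, 10, 11} — every assay is covered.
Only S5 contains 3, so S5 is forced; the remaining 7 assays need at least 2 more instruments (each remaining instrument adds at most 5) — so at least 3 instruments are needed, and 3 is optimal.

3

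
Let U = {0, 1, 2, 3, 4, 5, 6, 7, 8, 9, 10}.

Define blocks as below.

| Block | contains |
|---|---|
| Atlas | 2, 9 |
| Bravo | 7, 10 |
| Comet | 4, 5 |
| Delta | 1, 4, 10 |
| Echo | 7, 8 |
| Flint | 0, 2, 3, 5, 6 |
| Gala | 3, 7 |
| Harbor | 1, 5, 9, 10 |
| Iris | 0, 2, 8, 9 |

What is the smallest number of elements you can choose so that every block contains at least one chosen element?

4

H = {4, 5, 7, 9} meets every block (each contains at least one member of H), and |H| = 4.
No choice of 3 elements meets every block, so 4 is the minimum.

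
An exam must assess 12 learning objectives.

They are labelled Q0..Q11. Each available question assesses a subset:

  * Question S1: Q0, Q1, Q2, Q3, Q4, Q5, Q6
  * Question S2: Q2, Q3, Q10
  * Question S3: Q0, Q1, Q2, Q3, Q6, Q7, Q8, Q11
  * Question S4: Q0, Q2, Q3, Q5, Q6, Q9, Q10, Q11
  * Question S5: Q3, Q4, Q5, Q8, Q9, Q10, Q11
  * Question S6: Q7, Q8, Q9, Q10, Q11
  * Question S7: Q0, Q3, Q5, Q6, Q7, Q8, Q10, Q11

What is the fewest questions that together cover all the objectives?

Take {S1, S6}. Their union is {Q0, Q1, Q2, Q3, Q4, Q5, Q6, Q7, Q8, Q9, Q10, Q11}, which is all 12 objectives.
No single question has all 12 objectives (the largest, S3, has 8), so 2 is optimal.

2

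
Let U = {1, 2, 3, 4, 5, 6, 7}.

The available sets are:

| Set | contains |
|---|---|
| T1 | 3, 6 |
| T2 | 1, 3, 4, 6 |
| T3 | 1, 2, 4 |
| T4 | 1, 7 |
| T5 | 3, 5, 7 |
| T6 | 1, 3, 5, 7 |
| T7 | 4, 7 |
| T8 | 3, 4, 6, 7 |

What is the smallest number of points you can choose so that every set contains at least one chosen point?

H = {1, 6, 7} meets every set (each contains at least one member of H), and |H| = 3.
No choice of 2 points meets every set, so 3 is the minimum.

3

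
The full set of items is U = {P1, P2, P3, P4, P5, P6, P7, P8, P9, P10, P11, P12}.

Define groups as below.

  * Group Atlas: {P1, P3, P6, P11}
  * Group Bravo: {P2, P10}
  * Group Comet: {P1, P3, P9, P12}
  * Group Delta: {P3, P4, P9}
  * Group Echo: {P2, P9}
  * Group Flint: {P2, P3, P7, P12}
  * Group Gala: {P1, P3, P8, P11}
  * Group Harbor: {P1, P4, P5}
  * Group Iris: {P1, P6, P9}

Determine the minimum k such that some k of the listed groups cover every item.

Take {Bravo, Flint, Gala, Harbor, Iris}. Their union is {P1, P2, P3, P4, P5, P6, P7, P8, P9, P10, P11, P12}, which is all 12 items.
No 4 of the 9 groups cover everything (all 126 combinations miss at least one item), so 5 is optimal.

5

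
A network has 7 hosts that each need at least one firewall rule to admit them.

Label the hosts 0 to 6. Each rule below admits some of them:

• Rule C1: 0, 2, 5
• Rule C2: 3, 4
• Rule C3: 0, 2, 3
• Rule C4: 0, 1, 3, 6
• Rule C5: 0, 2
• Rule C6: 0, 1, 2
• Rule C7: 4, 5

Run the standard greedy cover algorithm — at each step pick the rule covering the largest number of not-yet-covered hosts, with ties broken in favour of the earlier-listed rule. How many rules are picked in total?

Greedy: pick C4 (covers 4 new) → pick C1 (covers 2 new) → pick C2 (covers 1 new). Total picks: 3.

3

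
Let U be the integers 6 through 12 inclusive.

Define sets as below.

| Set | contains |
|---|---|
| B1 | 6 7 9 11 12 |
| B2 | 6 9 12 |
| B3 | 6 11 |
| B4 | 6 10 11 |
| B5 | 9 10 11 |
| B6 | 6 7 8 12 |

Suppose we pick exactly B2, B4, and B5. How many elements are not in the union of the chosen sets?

2

Union of B2, B4, B5 = {6, 9, 10, 11, 12}.
Not covered: 7, 8 — 2 elements.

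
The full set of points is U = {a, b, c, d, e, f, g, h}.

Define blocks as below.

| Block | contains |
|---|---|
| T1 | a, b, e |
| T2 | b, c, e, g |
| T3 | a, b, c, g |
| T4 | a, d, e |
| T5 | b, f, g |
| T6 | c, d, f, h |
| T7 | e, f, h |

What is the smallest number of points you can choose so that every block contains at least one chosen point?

T = {a, b, h} meets every block (each contains at least one member of T), and |T| = 3.
No choice of 2 points meets every block, so 3 is the minimum.

3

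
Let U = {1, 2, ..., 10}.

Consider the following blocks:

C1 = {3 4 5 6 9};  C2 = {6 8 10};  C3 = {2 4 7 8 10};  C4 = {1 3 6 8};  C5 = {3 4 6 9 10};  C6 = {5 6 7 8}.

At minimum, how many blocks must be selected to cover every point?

C1 and C3 and C4 together: C1 ∪ C3 ∪ C4 = {1, 2, 3, 4, 5, 6, 7, 8, 9, 10} — every point is covered.
Only C4 contains 1, so C4 is forced; the remaining 6 points need at least 2 more blocks (each remaining block adds at most 4) — so at least 3 blocks are needed, and 3 is optimal.

3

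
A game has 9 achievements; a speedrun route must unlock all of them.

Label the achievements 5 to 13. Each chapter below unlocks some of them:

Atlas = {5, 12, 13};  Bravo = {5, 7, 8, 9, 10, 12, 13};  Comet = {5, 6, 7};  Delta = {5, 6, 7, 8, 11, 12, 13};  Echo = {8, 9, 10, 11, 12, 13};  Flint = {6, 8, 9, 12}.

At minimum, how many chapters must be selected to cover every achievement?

Take {Bravo, Delta}. Their union is {5, 6, 7, 8, 9, 10, 11, 12, 13}, which is all 9 achievements.
No single chapter has all 9 achievements (the largest, Bravo, has 7), so 2 is optimal.

2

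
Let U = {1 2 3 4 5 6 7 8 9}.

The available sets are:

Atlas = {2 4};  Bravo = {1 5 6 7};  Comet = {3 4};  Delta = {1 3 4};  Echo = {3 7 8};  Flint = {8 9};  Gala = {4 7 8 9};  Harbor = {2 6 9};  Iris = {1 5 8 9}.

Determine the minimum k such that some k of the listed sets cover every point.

4

Take {Delta, Echo, Harbor, Iris}. Their union is {1, 2, 3, 4, 5, 6, 7, 8, 9}, which is all 9 points.
No 3 of the 9 sets cover everything (all 84 combinations miss at least one point), so 4 is optimal.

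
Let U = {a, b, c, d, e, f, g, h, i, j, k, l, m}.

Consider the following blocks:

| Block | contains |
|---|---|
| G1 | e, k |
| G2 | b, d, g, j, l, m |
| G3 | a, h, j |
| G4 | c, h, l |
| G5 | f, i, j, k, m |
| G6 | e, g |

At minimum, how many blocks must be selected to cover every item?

G1, G2, G3, G4, and G5 cover everything between them: the union {a, b, c, d, e, f, g, h, i, j, k, l, m} is all of U.
No 4 of the 6 blocks cover everything (all 15 combinations miss at least one item), so 5 is optimal.

5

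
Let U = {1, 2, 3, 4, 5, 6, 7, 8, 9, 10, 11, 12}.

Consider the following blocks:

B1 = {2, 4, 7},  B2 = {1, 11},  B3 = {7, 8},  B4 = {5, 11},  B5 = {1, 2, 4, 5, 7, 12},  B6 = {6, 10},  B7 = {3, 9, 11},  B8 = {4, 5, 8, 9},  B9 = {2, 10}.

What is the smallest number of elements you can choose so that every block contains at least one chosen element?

H = {7, 9, 10, 11} meets every block (each contains at least one member of H), and |H| = 4.
No choice of 3 elements meets every block, so 4 is the minimum.

4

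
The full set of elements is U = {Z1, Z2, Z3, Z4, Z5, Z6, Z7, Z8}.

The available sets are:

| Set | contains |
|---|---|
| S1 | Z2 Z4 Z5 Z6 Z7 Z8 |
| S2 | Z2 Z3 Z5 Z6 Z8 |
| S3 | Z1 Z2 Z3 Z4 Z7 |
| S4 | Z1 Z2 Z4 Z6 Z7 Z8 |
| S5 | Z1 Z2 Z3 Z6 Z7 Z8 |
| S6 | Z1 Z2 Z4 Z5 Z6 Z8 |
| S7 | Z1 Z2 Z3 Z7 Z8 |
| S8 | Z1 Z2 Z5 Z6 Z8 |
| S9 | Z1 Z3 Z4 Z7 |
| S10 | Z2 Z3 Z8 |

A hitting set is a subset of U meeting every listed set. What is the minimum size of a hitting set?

Take H = {Z2, Z3}. Each listed set contains at least one of these, so H is a hitting set of size 2.
No single element lies in every set, so at least 2 are needed and 2 is optimal.

2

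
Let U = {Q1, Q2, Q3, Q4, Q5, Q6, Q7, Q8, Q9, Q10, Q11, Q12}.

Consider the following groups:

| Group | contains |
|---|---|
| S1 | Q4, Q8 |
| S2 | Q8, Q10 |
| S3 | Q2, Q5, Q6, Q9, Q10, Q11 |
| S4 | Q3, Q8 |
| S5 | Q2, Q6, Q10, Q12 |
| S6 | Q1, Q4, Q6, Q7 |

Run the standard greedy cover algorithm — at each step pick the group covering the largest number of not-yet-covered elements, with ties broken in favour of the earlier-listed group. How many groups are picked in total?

Greedy: pick S3 (covers 6 new) → pick S6 (covers 3 new) → pick S4 (covers 2 new) → pick S5 (covers 1 new). Total picks: 4.

4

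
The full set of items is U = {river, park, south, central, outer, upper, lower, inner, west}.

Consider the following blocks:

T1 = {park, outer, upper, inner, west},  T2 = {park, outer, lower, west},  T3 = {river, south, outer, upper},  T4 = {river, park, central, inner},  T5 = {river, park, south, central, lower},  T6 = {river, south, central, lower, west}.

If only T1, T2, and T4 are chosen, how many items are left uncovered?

1

Union of T1, T2, T4 = {river, park, central, outer, upper, lower, inner, west}.
Not covered: south — 1 item.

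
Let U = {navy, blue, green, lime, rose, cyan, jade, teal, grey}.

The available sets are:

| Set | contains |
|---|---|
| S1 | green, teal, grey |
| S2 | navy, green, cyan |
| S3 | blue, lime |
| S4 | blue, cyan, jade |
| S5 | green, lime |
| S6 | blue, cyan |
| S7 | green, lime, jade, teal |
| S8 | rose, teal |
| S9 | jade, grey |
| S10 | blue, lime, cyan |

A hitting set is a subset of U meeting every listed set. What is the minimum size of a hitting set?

H = {blue, green, teal, grey} meets every set (each contains at least one member of H), and |H| = 4.
The sets S2, S3, S8, S9 are pairwise disjoint, so any hitting set needs a separate point for each — at least 4. Hence 4 is optimal.

4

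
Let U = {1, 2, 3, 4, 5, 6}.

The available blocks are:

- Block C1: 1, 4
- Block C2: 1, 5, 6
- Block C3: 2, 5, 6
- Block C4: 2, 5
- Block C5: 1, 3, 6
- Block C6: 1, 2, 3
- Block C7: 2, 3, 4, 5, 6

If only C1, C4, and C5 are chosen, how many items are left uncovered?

Union of C1, C4, C5 = {1, 2, 3, 4, 5, 6} — that's every item, so 0 are uncovered.

0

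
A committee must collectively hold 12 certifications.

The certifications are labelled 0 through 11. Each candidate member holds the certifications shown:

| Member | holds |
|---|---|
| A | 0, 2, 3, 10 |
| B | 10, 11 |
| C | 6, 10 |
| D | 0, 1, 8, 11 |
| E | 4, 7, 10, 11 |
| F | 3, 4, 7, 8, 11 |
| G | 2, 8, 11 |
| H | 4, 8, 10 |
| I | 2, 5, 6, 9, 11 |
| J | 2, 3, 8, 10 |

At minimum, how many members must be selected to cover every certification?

Take {A, D, F, I}. Their union is {0, 1, 2, 3, 4, 5, 6, 7, 8, 9, 10, 11}, which is all 12 certifications.
No 3 of the 10 members cover everything (all 120 combinations miss at least one certification), so 4 is optimal.

4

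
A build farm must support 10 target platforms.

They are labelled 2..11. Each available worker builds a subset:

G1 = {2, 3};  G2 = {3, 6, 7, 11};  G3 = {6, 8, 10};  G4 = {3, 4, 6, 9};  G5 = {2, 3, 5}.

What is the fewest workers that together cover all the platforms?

4

G2 and G3 and G4 and G5 together: G2 ∪ G3 ∪ G4 ∪ G5 = {2, 3, 4, 5, 6, 7, 8, 9, 10, 11} — every platform is covered.
Only G4 contains 4, so G4 is forced; the remaining 6 platforms need at least 3 more workers (each remaining worker adds at most 2) — so at least 4 workers are needed, and 4 is optimal.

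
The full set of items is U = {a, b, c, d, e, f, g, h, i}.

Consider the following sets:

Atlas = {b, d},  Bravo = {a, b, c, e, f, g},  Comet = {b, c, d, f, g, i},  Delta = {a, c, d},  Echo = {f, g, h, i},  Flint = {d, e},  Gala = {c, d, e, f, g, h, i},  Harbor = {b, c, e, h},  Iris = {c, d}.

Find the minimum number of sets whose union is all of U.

2

Take {Bravo, Gala}. Their union is {a, b, c, d, e, f, g, h, i}, which is all 9 items.
No single set has all 9 items (the largest, Gala, has 7), so 2 is optimal.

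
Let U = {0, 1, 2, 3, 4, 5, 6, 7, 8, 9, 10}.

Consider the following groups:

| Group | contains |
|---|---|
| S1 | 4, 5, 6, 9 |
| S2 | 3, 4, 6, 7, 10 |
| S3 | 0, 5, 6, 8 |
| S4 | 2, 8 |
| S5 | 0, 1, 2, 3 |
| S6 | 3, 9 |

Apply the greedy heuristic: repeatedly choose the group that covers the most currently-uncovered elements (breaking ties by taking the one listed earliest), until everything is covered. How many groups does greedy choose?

4

Greedy: pick S2 (covers 5 new) → pick S3 (covers 3 new) → pick S5 (covers 2 new) → pick S1 (covers 1 new). Total picks: 4.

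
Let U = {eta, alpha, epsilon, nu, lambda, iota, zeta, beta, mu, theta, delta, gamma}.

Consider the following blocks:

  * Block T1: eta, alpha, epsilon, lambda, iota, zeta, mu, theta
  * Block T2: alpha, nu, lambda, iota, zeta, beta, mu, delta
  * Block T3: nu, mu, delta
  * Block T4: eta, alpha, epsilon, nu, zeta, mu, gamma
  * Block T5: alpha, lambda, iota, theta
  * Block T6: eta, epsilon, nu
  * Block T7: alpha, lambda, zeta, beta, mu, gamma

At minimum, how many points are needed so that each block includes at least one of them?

2

Take H = {nu, lambda}. Each listed block contains at least one of these, so H is a hitting set of size 2.
The blocks T3, T5 are pairwise disjoint, so any hitting set needs a separate point for each — at least 2. Hence 2 is optimal.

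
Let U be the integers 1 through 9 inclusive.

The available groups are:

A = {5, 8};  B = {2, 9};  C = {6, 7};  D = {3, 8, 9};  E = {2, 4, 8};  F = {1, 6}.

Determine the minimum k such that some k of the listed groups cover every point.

A, C, D, E, and F cover everything between them: the union {1, 2, 3, 4, 5, 6, 7, 8, 9} is all of U.
Only A contains 5, so A is forced; the remaining 7 points need at least 4 more groups (each remaining group adds at most 2) — so at least 5 groups are needed, and 5 is optimal.

5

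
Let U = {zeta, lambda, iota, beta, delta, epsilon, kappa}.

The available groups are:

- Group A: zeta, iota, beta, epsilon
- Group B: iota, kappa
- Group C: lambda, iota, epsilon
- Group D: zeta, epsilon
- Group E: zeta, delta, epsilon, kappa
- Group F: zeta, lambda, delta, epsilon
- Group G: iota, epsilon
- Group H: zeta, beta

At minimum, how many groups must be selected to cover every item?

Take {B, F, H}. Their union is {zeta, lambda, iota, beta, delta, epsilon, kappa}, which is all 7 items.
No 2 of the 8 groups cover everything (all 28 combinations miss at least one item), so 3 is optimal.

3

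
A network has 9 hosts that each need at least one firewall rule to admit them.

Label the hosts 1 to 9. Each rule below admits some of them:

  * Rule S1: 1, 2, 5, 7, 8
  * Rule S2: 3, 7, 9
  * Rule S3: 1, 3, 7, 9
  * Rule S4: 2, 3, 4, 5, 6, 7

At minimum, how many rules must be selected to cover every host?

3

S1 and S3 and S4 together: S1 ∪ S3 ∪ S4 = {1, 2, 3, 4, 5, 6, 7, 8, 9} — every host is covered.
Only S4 contains 4, so S4 is forced; the remaining 3 hosts need at least 2 more rules (each remaining rule adds at most 2) — so at least 3 rules are needed, and 3 is optimal.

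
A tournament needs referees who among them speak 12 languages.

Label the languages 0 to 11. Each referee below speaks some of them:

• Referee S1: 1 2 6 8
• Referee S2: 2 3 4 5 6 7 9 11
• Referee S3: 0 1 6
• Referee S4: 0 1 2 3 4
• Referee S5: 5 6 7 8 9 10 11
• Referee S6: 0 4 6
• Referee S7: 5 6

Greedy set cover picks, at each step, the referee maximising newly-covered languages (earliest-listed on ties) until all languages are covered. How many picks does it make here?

4

Greedy: pick S2 (covers 8 new) → pick S1 (covers 2 new) → pick S3 (covers 1 new) → pick S5 (covers 1 new). Total picks: 4.
(The true minimum cover uses only 2 referees, so greedy is not optimal here.)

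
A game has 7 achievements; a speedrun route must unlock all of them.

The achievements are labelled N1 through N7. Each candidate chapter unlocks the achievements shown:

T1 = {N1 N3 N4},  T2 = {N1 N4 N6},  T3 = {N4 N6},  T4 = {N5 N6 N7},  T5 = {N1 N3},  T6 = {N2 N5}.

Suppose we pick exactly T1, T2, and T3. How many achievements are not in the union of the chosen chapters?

3

Union of T1, T2, T3 = {N1, N3, N4, N6}.
Not covered: N2, N5, N7 — 3 achievements.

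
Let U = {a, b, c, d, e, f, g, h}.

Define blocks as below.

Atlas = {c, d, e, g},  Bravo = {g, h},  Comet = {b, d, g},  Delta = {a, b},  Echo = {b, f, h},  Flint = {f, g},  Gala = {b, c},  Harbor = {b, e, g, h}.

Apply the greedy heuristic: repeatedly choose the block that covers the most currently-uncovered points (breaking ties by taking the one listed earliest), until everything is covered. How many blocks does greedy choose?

3

Greedy: pick Atlas (covers 4 new) → pick Echo (covers 3 new) → pick Delta (covers 1 new). Total picks: 3.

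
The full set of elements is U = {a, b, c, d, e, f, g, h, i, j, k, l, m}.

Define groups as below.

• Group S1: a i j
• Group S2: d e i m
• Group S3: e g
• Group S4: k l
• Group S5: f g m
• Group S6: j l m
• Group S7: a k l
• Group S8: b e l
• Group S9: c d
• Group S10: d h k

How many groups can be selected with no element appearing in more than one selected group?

4

S1, S4, S5, S9 are pairwise disjoint (S1={a,i,j}; S4={k,l}; S5={f,g,m}; S9={c,d}).
Every remaining group overlaps one of these, and no 5 of the listed groups are pairwise disjoint, so 4 is the maximum.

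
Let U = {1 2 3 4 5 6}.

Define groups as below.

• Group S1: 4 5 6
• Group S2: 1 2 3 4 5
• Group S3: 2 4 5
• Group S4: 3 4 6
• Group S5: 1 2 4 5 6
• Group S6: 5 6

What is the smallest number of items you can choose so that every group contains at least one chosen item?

2

The 2 items {4, 5} hit every group.
No single item lies in every group, so at least 2 are needed and 2 is optimal.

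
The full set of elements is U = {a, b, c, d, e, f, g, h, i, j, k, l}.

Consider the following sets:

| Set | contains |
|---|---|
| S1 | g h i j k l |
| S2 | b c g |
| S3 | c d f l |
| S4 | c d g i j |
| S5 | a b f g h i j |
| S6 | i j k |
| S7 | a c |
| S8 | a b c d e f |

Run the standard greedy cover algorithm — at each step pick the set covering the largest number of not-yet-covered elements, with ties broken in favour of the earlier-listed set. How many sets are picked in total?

Greedy: pick S5 (covers 7 new) → pick S3 (covers 3 new) → pick S1 (covers 1 new) → pick S8 (covers 1 new). Total picks: 4.
(The true minimum cover uses only 2 sets, so greedy is not optimal here.)

4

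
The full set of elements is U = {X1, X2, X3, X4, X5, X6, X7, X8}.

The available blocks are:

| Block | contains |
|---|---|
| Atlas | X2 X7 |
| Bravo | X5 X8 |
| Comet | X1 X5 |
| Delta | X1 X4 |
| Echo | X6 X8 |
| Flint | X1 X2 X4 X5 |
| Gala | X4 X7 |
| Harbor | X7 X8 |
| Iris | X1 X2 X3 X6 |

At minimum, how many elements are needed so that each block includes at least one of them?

Take H = {X1, X7, X8}. Each listed block contains at least one of these, so H is a hitting set of size 3.
The blocks Atlas, Bravo, Delta are pairwise disjoint, so any hitting set needs a separate element for each — at least 3. Hence 3 is optimal.

3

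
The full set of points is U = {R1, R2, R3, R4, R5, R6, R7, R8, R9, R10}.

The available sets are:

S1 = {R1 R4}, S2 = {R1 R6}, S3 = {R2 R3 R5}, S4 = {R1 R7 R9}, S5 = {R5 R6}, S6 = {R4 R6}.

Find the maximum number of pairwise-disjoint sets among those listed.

S3, S4, S6 are pairwise disjoint (S3={R2,R3,R5}; S4={R1,R7,R9}; S6={R4,R6}).
Every remaining set overlaps one of these, and no 4 of the listed sets are pairwise disjoint, so 3 is the maximum.

3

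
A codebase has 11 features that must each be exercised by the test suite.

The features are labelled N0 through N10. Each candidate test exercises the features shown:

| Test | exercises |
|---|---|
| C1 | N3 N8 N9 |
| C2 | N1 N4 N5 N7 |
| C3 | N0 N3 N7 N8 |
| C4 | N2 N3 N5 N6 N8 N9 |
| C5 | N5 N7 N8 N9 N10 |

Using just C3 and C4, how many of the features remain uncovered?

Union of C3, C4 = {N0, N2, N3, N5, N6, N7, N8, N9}.
Not covered: N1, N4, N10 — 3 features.

3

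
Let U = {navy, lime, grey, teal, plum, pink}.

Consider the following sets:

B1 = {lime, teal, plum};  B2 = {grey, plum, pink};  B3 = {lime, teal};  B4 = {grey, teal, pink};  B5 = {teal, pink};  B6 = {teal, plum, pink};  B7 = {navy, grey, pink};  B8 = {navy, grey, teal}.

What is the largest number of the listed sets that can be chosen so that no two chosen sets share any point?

B3, B7 are pairwise disjoint (B3={lime,teal}; B7={navy,grey,pink}).
Every remaining set overlaps one of these, and no 3 of the listed sets are pairwise disjoint, so 2 is the maximum.

2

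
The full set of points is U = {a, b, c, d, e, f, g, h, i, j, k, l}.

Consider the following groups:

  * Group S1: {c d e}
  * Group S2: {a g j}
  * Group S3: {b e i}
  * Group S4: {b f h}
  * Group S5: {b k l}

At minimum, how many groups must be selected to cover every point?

S1 and S2 and S3 and S4 and S5 together: S1 ∪ S2 ∪ S3 ∪ S4 ∪ S5 = {a, b, c, d, e, f, g, h, i, j, k, l} — every point is covered.
No 4 of the 5 groups cover everything (all 5 combinations miss at least one point), so 5 is optimal.

5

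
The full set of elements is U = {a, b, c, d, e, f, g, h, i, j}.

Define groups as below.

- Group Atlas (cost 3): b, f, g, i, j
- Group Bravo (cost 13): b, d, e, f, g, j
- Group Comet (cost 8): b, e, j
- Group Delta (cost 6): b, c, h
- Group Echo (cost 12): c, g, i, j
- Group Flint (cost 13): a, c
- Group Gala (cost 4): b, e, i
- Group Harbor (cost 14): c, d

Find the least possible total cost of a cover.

Atlas, Bravo, Delta, Flint together cover every element (Atlas ∪ Bravo ∪ Delta ∪ Flint = {a, b, c, d, e, f, g, h, i, j}); total cost 3 + 13 + 6 + 13 = 35.
The greedy pick Atlas, Delta, Gala, Bravo, Flint costs 39; no covering selection beats 35.

35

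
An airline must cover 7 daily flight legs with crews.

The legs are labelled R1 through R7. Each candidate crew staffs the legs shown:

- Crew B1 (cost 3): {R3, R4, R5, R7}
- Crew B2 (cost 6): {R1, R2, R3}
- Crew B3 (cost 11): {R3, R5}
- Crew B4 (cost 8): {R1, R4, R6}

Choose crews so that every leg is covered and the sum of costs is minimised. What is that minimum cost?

B1, B2, B4 together cover every leg (B1 ∪ B2 ∪ B4 = {R1, R2, R3, R4, R5, R6, R7}); total cost 3 + 6 + 8 = 17.
No covering selection has total cost below 17.

17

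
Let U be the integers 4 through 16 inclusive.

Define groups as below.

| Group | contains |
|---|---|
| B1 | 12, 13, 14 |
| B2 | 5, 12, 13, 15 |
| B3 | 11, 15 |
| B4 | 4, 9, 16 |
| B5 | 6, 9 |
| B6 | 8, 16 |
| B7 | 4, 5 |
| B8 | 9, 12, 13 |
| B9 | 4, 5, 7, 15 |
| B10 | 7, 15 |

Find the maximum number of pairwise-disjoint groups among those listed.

B1, B5, B6, B7, B10 are pairwise disjoint (B1={12,13,14}; B5={6,9}; B6={8,16}; B7={4,5}; B10={7,15}).
Every remaining group overlaps one of these, and no 6 of the listed groups are pairwise disjoint, so 5 is the maximum.

5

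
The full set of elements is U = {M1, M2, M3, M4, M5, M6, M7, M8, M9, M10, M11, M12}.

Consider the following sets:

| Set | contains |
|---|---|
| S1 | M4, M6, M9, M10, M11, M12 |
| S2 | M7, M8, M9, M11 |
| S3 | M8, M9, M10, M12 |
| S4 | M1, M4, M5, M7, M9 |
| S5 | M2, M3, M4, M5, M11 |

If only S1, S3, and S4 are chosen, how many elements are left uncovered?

Union of S1, S3, S4 = {M1, M4, M5, M6, M7, M8, M9, M10, M11, M12}.
Not covered: M2, M3 — 2 elements.

2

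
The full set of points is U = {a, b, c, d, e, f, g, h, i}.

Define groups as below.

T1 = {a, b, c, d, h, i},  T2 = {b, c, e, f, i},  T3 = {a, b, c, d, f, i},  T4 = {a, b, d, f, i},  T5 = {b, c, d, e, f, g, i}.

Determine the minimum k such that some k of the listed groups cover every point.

2

T1 and T5 cover everything between them: the union {a, b, c, d, e, f, g, h, i} is all of U.
No single group has all 9 points (the largest, T5, has 7), so 2 is optimal.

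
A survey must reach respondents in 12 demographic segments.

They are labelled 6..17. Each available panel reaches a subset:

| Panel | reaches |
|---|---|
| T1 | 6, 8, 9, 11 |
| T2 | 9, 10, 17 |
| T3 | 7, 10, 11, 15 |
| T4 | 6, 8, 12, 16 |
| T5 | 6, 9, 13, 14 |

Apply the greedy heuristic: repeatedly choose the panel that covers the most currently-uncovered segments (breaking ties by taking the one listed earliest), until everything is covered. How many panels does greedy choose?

5

Greedy: pick T1 (covers 4 new) → pick T3 (covers 3 new) → pick T4 (covers 2 new) → pick T5 (covers 2 new) → pick T2 (covers 1 new). Total picks: 5.
(The true minimum cover uses only 4 panels, so greedy is not optimal here.)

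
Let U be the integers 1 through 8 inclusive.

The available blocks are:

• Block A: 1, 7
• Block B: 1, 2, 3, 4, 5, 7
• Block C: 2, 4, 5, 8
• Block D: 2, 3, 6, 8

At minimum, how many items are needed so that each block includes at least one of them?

H = {2, 7} meets every block (each contains at least one member of H), and |H| = 2.
The blocks A, C are pairwise disjoint, so any hitting set needs a separate item for each — at least 2. Hence 2 is optimal.

2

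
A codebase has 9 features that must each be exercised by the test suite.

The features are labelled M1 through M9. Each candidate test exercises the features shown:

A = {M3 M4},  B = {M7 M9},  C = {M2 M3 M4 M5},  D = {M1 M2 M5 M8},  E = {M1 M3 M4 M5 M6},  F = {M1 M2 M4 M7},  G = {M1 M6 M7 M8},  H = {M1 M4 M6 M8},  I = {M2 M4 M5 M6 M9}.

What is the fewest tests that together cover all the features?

Take {C, G, I}. Their union is {M1, M2, M3, M4, M5, M6, M7, M8, M9}, which is all 9 features.
No 2 of the 9 tests cover everything (all 36 combinations miss at least one feature), so 3 is optimal.

3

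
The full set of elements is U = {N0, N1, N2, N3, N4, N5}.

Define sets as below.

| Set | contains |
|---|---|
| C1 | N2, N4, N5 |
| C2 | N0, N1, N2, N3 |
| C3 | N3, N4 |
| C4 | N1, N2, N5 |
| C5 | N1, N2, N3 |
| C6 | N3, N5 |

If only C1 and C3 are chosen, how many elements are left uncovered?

2

Union of C1, C3 = {N2, N3, N4, N5}.
Not covered: N0, N1 — 2 elements.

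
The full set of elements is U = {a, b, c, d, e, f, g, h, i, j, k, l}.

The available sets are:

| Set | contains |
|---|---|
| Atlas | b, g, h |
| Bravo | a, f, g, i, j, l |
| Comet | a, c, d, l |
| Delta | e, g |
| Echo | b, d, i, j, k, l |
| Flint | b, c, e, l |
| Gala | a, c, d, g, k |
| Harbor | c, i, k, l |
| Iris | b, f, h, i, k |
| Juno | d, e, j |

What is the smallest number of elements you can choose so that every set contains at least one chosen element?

4

Take T = {c, g, i, j}. Each listed set contains at least one of these, so T is a hitting set of size 4.
No choice of 3 elements meets every set, so 4 is the minimum.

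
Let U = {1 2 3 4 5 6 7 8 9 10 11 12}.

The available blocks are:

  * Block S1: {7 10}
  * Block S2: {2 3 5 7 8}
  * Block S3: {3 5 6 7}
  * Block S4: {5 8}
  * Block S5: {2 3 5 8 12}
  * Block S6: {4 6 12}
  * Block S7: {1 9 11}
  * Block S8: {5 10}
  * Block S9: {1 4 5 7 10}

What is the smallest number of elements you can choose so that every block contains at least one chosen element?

4

Take H = {4, 5, 9, 10}. Each listed block contains at least one of these, so H is a hitting set of size 4.
The blocks S1, S4, S6, S7 are pairwise disjoint, so any hitting set needs a separate element for each — at least 4. Hence 4 is optimal.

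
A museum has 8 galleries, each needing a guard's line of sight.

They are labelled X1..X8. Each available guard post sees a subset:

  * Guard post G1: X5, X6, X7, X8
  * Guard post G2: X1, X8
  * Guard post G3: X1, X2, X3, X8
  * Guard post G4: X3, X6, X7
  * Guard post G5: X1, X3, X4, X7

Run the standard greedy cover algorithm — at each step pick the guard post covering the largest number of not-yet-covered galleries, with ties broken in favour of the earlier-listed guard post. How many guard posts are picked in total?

3

Greedy: pick G1 (covers 4 new) → pick G3 (covers 3 new) → pick G5 (covers 1 new). Total picks: 3.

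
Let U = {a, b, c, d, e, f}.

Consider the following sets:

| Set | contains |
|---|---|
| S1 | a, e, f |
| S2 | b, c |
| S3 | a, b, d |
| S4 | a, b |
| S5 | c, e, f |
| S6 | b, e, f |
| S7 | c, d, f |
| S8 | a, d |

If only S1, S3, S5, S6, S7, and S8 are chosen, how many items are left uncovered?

0

Union of S1, S3, S5, S6, S7, S8 = {a, b, c, d, e, f} — that's every item, so 0 are uncovered.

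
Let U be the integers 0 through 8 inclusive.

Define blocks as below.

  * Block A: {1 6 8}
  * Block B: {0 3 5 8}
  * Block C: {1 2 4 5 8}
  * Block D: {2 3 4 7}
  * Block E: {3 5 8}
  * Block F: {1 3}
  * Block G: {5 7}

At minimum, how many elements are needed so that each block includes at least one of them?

H = {1, 2, 5} meets every block (each contains at least one member of H), and |H| = 3.
No choice of 2 elements meets every block, so 3 is the minimum.

3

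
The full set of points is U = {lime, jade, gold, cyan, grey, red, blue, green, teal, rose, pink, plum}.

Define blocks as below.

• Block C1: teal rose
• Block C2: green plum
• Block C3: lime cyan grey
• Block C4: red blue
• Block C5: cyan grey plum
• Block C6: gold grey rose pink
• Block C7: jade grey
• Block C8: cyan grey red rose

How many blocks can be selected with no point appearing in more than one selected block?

C1, C2, C4, C7 are pairwise disjoint (C1={teal,rose}; C2={green,plum}; C4={red,blue}; C7={jade,grey}).
Every remaining block overlaps one of these, and no 5 of the listed blocks are pairwise disjoint, so 4 is the maximum.

4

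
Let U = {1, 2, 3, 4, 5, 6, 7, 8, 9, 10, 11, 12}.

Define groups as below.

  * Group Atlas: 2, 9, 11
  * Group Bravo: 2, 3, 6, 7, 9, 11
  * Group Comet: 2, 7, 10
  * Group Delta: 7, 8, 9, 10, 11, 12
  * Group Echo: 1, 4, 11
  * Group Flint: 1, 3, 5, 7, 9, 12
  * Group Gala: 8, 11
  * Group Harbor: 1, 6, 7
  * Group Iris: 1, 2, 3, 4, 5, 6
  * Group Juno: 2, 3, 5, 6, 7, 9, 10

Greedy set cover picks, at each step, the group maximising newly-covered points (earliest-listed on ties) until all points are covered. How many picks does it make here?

Greedy: pick Juno (covers 7 new) → pick Delta (covers 3 new) → pick Echo (covers 2 new). Total picks: 3.
(The true minimum cover uses only 2 groups, so greedy is not optimal here.)

3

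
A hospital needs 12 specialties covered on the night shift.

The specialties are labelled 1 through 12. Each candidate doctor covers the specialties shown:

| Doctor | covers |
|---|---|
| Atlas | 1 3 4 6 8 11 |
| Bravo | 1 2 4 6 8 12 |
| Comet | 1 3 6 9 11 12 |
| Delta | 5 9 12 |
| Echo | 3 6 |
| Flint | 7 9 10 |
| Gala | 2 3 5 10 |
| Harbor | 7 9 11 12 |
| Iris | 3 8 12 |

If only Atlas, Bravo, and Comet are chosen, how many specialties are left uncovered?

Union of Atlas, Bravo, Comet = {1, 2, 3, 4, 6, 8, 9, 11, 12}.
Not covered: 5, 7, 10 — 3 specialties.

3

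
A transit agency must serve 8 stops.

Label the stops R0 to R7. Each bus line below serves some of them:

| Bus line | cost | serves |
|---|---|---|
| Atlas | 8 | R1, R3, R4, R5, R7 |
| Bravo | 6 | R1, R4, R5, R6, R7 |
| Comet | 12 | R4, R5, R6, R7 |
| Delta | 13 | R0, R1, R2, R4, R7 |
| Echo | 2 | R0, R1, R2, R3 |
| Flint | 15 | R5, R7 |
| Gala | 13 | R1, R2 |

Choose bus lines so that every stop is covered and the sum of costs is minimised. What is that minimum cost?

8

Bravo, Echo together cover every stop (Bravo ∪ Echo = {R0, R1, R2, R3, R4, R5, R6, R7}); total cost 6 + 2 = 8.
No covering selection has total cost below 8.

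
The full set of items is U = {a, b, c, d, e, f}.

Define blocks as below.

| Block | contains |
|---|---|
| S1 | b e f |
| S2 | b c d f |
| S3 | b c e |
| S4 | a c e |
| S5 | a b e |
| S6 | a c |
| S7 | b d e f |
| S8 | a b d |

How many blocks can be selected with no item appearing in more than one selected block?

2

S6, S7 are pairwise disjoint (S6={a,c}; S7={b,d,e,f}).
Every remaining block overlaps one of these, and no 3 of the listed blocks are pairwise disjoint, so 2 is the maximum.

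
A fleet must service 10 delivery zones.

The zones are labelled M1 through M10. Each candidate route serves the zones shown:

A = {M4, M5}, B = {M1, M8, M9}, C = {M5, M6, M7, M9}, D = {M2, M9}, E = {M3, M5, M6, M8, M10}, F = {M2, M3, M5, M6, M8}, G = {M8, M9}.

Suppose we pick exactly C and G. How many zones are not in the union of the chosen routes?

Union of C, G = {M5, M6, M7, M8, M9}.
Not covered: M1, M2, M3, M4, M10 — 5 zones.

5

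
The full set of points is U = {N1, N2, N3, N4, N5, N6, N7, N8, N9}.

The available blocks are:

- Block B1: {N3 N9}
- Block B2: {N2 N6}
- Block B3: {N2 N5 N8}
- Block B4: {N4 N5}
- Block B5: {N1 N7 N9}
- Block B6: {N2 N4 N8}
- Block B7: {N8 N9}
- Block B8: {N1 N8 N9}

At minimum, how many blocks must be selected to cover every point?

5

B1, B2, B3, B4, and B5 cover everything between them: the union {N1, N2, N3, N4, N5, N6, N7, N8, N9} is all of U.
No 4 of the 8 blocks cover everything (all 70 combinations miss at least one point), so 5 is optimal.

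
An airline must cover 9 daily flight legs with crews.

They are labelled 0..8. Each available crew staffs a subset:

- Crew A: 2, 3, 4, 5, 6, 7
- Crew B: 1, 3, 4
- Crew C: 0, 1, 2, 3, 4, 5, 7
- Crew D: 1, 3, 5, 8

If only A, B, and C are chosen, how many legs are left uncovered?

1

Union of A, B, C = {0, 1, 2, 3, 4, 5, 6, 7}.
Not covered: 8 — 1 leg.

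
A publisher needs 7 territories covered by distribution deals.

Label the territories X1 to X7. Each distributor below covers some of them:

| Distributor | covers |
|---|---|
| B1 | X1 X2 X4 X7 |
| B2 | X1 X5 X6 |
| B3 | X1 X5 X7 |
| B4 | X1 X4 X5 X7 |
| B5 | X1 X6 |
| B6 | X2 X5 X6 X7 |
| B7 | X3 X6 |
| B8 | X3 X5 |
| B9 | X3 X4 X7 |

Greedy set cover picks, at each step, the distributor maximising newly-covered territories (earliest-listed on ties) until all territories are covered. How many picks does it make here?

3

Greedy: pick B1 (covers 4 new) → pick B2 (covers 2 new) → pick B7 (covers 1 new). Total picks: 3.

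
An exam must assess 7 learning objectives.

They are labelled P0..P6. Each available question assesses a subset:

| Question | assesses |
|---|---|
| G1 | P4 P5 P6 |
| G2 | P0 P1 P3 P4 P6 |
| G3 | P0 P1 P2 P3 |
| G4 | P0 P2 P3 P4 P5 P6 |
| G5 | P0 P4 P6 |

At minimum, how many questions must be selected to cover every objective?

2

G2 and G4 together: G2 ∪ G4 = {P0, P1, P2, P3, P4, P5, P6} — every objective is covered.
No single question has all 7 objectives (the largest, G4, has 6), so 2 is optimal.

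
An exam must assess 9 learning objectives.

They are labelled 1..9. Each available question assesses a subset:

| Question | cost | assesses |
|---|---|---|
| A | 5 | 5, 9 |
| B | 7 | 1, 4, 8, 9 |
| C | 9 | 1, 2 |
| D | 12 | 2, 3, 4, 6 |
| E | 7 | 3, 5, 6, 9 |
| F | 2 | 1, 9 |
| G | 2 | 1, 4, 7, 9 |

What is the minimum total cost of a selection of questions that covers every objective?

25

B, C, E, G together cover every objective (B ∪ C ∪ E ∪ G = {1, 2, 3, 4, 5, 6, 7, 8, 9}); total cost 7 + 9 + 7 + 2 = 25.
No covering selection has total cost below 25.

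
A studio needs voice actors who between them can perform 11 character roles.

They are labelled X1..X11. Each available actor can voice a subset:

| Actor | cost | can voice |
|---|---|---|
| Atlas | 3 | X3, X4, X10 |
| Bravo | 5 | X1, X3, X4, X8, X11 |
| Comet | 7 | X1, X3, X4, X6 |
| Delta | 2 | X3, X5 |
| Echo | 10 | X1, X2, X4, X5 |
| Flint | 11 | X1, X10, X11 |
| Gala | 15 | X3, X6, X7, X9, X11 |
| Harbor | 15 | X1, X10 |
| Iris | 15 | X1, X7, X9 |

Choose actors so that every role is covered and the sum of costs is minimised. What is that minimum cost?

33

Atlas, Bravo, Echo, Gala together cover every role (Atlas ∪ Bravo ∪ Echo ∪ Gala = {X1, X2, X3, X4, X5, X6, X7, X8, X9, X10, X11}); total cost 3 + 5 + 10 + 15 = 33.
The greedy pick Atlas, Bravo, Delta, Gala, Echo costs 35; no covering selection beats 33.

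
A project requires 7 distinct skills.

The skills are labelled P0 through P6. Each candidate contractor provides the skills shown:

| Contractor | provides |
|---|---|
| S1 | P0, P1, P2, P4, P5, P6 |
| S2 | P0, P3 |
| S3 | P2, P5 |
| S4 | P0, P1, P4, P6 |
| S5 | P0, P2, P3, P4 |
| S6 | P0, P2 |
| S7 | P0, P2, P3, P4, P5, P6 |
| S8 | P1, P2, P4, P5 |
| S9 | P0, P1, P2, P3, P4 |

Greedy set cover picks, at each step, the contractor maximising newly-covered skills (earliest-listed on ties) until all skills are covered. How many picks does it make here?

Greedy: pick S1 (covers 6 new) → pick S2 (covers 1 new). Total picks: 2.

2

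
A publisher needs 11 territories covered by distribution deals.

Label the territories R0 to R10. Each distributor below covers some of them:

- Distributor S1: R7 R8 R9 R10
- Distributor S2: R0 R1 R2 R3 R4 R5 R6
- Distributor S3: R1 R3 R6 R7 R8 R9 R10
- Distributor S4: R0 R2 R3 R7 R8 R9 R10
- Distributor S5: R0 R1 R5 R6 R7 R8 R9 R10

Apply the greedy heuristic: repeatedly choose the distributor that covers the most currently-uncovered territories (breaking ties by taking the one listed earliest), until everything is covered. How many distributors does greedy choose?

2

Greedy: pick S5 (covers 8 new) → pick S2 (covers 3 new). Total picks: 2.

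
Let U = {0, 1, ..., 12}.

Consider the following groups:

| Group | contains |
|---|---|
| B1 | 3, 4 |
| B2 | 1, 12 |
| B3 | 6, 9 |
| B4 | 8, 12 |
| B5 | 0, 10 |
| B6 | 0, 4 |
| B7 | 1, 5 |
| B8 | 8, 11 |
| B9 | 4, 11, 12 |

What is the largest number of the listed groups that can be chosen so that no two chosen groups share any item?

5

B1, B2, B3, B5, B8 are pairwise disjoint (B1={3,4}; B2={1,12}; B3={6,9}; B5={0,10}; B8={8,11}).
Every remaining group overlaps one of these, and no 6 of the listed groups are pairwise disjoint, so 5 is the maximum.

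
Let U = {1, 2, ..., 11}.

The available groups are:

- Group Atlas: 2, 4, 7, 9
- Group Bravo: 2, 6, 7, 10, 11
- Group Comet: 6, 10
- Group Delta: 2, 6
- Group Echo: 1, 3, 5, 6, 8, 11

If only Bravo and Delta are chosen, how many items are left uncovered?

Union of Bravo, Delta = {2, 6, 7, 10, 11}.
Not covered: 1, 3, 4, 5, 8, 9 — 6 items.

6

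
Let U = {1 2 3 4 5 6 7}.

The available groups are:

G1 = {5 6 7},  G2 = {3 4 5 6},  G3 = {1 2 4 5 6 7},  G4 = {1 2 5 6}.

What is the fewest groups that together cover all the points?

2

Take {G2, G3}. Their union is {1, 2, 3, 4, 5, 6, 7}, which is all 7 points.
No single group has all 7 points (the largest, G3, has 6), so 2 is optimal.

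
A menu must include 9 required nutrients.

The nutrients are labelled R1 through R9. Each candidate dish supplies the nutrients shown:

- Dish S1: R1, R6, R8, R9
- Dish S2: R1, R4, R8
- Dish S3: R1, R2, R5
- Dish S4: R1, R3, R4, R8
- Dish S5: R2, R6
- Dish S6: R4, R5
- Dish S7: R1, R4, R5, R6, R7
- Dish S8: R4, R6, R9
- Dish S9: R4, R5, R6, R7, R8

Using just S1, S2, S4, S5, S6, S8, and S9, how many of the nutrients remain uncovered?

0

Union of S1, S2, S4, S5, S6, S8, S9 = {R1, R2, R3, R4, R5, R6, R7, R8, R9} — that's every nutrient, so 0 are uncovered.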